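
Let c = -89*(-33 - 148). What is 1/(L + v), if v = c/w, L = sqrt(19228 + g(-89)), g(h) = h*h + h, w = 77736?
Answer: -1252249224/163520227433879 + 12085771392*sqrt(6765)/163520227433879 ≈ 0.0060714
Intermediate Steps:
c = 16109 (c = -89*(-181) = 16109)
g(h) = h + h**2 (g(h) = h**2 + h = h + h**2)
L = 2*sqrt(6765) (L = sqrt(19228 - 89*(1 - 89)) = sqrt(19228 - 89*(-88)) = sqrt(19228 + 7832) = sqrt(27060) = 2*sqrt(6765) ≈ 164.50)
v = 16109/77736 ≈ 0.20723
1/(L + v) = 1/(2*sqrt(6765) + 16109/77736) = 1/(16109/77736 + 2*sqrt(6765))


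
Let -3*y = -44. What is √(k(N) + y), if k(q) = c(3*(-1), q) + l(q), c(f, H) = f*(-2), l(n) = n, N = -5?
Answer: √141/3 ≈ 3.9581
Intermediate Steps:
y = 44/3 (y = -⅓*(-44) = 44/3 ≈ 14.667)
c(f, H) = -2*f
k(q) = 6 + q (k(q) = -6*(-1) + q = -2*(-3) + q = 6 + q)
√(k(N) + y) = √((6 - 5) + 44/3) = √(1 + 44/3) = √(47/3) = √141/3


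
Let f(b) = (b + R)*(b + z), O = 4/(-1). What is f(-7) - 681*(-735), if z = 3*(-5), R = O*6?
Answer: 501217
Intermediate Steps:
O = -4 (O = 4*(-1) = -4)
R = -24 (R = -4*6 = -24)
z = -15
f(b) = (-24 + b)*(-15 + b) (f(b) = (b - 24)*(b - 15) = (-24 + b)*(-15 + b))
f(-7) - 681*(-735) = (360 + (-7)² - 39*(-7)) - 681*(-735) = (360 + 49 + 273) + 500535 = 682 + 500535 = 501217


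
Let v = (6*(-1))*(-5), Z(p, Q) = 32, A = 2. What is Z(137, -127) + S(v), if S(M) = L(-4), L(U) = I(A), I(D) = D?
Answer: 34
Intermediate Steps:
v = 30 (v = -6*(-5) = 30)
L(U) = 2
S(M) = 2
Z(137, -127) + S(v) = 32 + 2 = 34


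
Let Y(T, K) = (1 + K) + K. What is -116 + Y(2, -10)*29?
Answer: -667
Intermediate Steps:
Y(T, K) = 1 + 2*K
-116 + Y(2, -10)*29 = -116 + (1 + 2*(-10))*29 = -116 + (1 - 20)*29 = -116 - 19*29 = -116 - 551 = -667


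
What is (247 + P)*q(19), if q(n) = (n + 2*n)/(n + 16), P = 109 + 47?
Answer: 22971/35 ≈ 656.31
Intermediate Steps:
P = 156
q(n) = 3*n/(16 + n) (q(n) = (3*n)/(16 + n) = 3*n/(16 + n))
(247 + P)*q(19) = (247 + 156)*(3*19/(16 + 19)) = 403*(3*19/35) = 403*(3*19*(1/35)) = 403*(57/35) = 22971/35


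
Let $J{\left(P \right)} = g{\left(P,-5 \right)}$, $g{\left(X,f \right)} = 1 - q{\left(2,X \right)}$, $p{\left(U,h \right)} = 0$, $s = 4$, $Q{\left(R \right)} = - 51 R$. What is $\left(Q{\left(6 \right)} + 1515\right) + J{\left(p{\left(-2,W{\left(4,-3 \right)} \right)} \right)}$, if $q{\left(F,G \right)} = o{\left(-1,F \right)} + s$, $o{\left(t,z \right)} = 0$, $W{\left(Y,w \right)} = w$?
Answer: $1206$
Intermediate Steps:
$q{\left(F,G \right)} = 4$ ($q{\left(F,G \right)} = 0 + 4 = 4$)
$g{\left(X,f \right)} = -3$ ($g{\left(X,f \right)} = 1 - 4 = -3$)
$J{\left(P \right)} = -3$
$\left(Q{\left(6 \right)} + 1515\right) + J{\left(p{\left(-2,W{\left(4,-3 \right)} \right)} \right)} = \left(\left(-51\right) 6 + 1515\right) - 3 = \left(-306 + 1515\right) - 3 = 1209 - 3 = 1206$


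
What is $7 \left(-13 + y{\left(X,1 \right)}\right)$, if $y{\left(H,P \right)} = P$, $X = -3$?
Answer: $-84$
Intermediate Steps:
$7 \left(-13 + y{\left(X,1 \right)}\right) = 7 \left(-13 + 1\right) = 7 \left(-12\right) = -84$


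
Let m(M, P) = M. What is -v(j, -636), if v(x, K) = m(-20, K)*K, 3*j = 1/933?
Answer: -12720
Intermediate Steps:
j = 1/2799 (j = (1/3)/933 = (1/3)*(1/933) = 1/2799 ≈ 0.00035727)
v(x, K) = -20*K
-v(j, -636) = -(-20)*(-636) = -1*12720 = -12720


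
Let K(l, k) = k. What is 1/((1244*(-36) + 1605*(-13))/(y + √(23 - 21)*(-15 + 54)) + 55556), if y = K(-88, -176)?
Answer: 1563455528/87505551573313 - 2560311*√2/87505551573313 ≈ 1.7826e-5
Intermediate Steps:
y = -176
1/((1244*(-36) + 1605*(-13))/(y + √(23 - 21)*(-15 + 54)) + 55556) = 1/((1244*(-36) + 1605*(-13))/(-176 + √(23 - 21)*(-15 + 54)) + 55556) = 1/((-44784 - 20865)/(-176 + √2*39) + 55556) = 1/(-65649/(-176 + 39*√2) + 55556) = 1/(55556 - 65649/(-176 + 39*√2))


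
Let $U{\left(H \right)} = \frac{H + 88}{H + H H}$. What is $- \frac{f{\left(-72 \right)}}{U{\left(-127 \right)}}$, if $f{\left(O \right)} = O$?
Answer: $- \frac{384048}{13} \approx -29542.0$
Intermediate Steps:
$U{\left(H \right)} = \frac{88 + H}{H + H^{2}}$
$- \frac{f{\left(-72 \right)}}{U{\left(-127 \right)}} = - \frac{-72}{\frac{1}{-127} \frac{1}{1 - 127} \left(88 - 127\right)} = - \frac{-72}{\left(- \frac{1}{127}\right) \frac{1}{-126} \left(-39\right)} = - \frac{-72}{\left(- \frac{1}{127}\right) \left(- \frac{1}{126}\right) \left(-39\right)} = - \frac{-72}{- \frac{13}{5334}} = - \frac{\left(-72\right) \left(-5334\right)}{13} = \left(-1\right) \frac{384048}{13} = - \frac{384048}{13}$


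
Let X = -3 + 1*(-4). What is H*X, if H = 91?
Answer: -637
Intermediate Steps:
X = -7 (X = -3 - 4 = -7)
H*X = 91*(-7) = -637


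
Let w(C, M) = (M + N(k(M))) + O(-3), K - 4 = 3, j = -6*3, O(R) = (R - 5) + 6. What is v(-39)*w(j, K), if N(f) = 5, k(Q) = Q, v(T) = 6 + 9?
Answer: 150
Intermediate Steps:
v(T) = 15
O(R) = 1 + R (O(R) = (-5 + R) + 6 = 1 + R)
j = -18
K = 7 (K = 4 + 3 = 7)
w(C, M) = 3 + M (w(C, M) = (M + 5) + (1 - 3) = (5 + M) - 2 = 3 + M)
v(-39)*w(j, K) = 15*(3 + 7) = 15*10 = 150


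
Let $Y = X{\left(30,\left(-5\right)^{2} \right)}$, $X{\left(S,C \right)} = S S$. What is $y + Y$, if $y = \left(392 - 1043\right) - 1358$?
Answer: $-1109$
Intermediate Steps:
$X{\left(S,C \right)} = S^{2}$
$Y = 900$ ($Y = 30^{2} = 900$)
$y = -2009$ ($y = -651 - 1358 = -2009$)
$y + Y = -2009 + 900 = -1109$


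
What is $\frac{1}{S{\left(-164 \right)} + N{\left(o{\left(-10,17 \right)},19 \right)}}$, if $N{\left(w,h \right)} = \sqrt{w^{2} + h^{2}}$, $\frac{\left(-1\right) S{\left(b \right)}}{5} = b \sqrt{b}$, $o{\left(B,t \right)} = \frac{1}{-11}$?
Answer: $\frac{11}{\sqrt{43682} + 18040 i \sqrt{41}} \approx 1.723 \cdot 10^{-7} - 9.5228 \cdot 10^{-5} i$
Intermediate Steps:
$o{\left(B,t \right)} = - \frac{1}{11}$
$S{\left(b \right)} = - 5 b^{\frac{3}{2}}$ ($S{\left(b \right)} = - 5 b \sqrt{b} = - 5 b^{\frac{3}{2}}$)
$N{\left(w,h \right)} = \sqrt{h^{2} + w^{2}}$
$\frac{1}{S{\left(-164 \right)} + N{\left(o{\left(-10,17 \right)},19 \right)}} = \frac{1}{- 5 \left(-164\right)^{\frac{3}{2}} + \sqrt{19^{2} + \left(- \frac{1}{11}\right)^{2}}} = \frac{1}{- 5 \left(- 328 i \sqrt{41}\right) + \sqrt{361 + \frac{1}{121}}} = \frac{1}{1640 i \sqrt{41} + \sqrt{\frac{43682}{121}}} = \frac{1}{1640 i \sqrt{41} + \frac{\sqrt{43682}}{11}} = \frac{1}{\frac{\sqrt{43682}}{11} + 1640 i \sqrt{41}}$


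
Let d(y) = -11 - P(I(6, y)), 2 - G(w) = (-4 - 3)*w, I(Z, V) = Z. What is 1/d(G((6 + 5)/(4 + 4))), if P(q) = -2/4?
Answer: -2/21 ≈ -0.095238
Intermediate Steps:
P(q) = -½ (P(q) = -2*¼ = -½)
G(w) = 2 + 7*w (G(w) = 2 - (-4 - 3)*w = 2 - (-7)*w = 2 + 7*w)
d(y) = -21/2 (d(y) = -11 - 1*(-½) = -11 + ½ = -21/2)
1/d(G((6 + 5)/(4 + 4))) = 1/(-21/2) = -2/21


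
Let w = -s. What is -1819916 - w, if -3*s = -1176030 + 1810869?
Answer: -2031529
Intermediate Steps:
s = -211613 (s = -(-1176030 + 1810869)/3 = -1/3*634839 = -211613)
w = 211613 (w = -1*(-211613) = 211613)
-1819916 - w = -1819916 - 1*211613 = -1819916 - 211613 = -2031529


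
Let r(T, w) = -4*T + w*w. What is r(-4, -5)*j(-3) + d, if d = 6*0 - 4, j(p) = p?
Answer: -127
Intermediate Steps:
r(T, w) = w**2 - 4*T (r(T, w) = -4*T + w**2 = w**2 - 4*T)
d = -4 (d = 0 - 4 = -4)
r(-4, -5)*j(-3) + d = ((-5)**2 - 4*(-4))*(-3) - 4 = (25 + 16)*(-3) - 4 = 41*(-3) - 4 = -123 - 4 = -127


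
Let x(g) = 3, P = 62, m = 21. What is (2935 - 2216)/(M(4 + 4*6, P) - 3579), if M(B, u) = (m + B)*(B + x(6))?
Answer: -719/2060 ≈ -0.34903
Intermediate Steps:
M(B, u) = (3 + B)*(21 + B) (M(B, u) = (21 + B)*(B + 3) = (21 + B)*(3 + B) = (3 + B)*(21 + B))
(2935 - 2216)/(M(4 + 4*6, P) - 3579) = (2935 - 2216)/((63 + (4 + 4*6)**2 + 24*(4 + 4*6)) - 3579) = 719/((63 + (4 + 24)**2 + 24*(4 + 24)) - 3579) = 719/((63 + 28**2 + 24*28) - 3579) = 719/((63 + 784 + 672) - 3579) = 719/(1519 - 3579) = 719/(-2060) = 719*(-1/2060) = -719/2060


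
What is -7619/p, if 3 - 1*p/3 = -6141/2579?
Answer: -19649401/41634 ≈ -471.96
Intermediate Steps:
p = 41634/2579 (p = 9 - (-18423)/2579 = 9 - 3*(-6141/2579) = 9 + 18423/2579 = 41634/2579 ≈ 16.143)
-7619/p = -7619/41634/2579 = -7619*2579/41634 = -19649401/41634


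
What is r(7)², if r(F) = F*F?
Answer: 2401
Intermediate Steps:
r(F) = F²
r(7)² = (7²)² = 49² = 2401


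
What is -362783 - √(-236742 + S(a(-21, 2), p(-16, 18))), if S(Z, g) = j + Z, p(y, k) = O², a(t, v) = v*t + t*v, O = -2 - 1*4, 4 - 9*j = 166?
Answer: -362783 - 18*I*√731 ≈ -3.6278e+5 - 486.67*I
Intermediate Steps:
j = -18 (j = 4/9 - ⅑*166 = 4/9 - 166/9 = -18)
O = -6 (O = -2 - 4 = -6)
a(t, v) = 2*t*v (a(t, v) = t*v + t*v = 2*t*v)
p(y, k) = 36 (p(y, k) = (-6)² = 36)
S(Z, g) = -18 + Z
-362783 - √(-236742 + S(a(-21, 2), p(-16, 18))) = -362783 - √(-236742 + (-18 + 2*(-21)*2)) = -362783 - √(-236742 + (-18 - 84)) = -362783 - √(-236742 - 102) = -362783 - √(-236844) = -362783 - 18*I*√731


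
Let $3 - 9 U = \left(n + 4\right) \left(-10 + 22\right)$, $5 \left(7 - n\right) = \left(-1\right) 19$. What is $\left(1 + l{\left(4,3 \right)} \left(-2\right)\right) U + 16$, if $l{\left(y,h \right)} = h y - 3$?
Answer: $\frac{1729}{5} \approx 345.8$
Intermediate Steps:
$n = \frac{54}{5}$ ($n = 7 - \frac{\left(-1\right) 19}{5} = 7 - - \frac{19}{5} = 7 + \frac{19}{5} = \frac{54}{5} \approx 10.8$)
$l{\left(y,h \right)} = -3 + h y$
$U = - \frac{97}{5}$ ($U = \frac{1}{3} - \frac{\left(\frac{54}{5} + 4\right) \left(-10 + 22\right)}{9} = \frac{1}{3} - \frac{\frac{74}{5} \cdot 12}{9} = \frac{1}{3} - \frac{296}{15} = - \frac{97}{5} \approx -19.4$)
$\left(1 + l{\left(4,3 \right)} \left(-2\right)\right) U + 16 = \left(1 + \left(-3 + 3 \cdot 4\right) \left(-2\right)\right) \left(- \frac{97}{5}\right) + 16 = \left(1 + \left(-3 + 12\right) \left(-2\right)\right) \left(- \frac{97}{5}\right) + 16 = \left(1 + 9 \left(-2\right)\right) \left(- \frac{97}{5}\right) + 16 = \left(1 - 18\right) \left(- \frac{97}{5}\right) + 16 = \left(-17\right) \left(- \frac{97}{5}\right) + 16 = \frac{1649}{5} + 16 = \frac{1729}{5}$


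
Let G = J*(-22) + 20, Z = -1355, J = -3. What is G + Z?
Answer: -1269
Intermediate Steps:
G = 86 (G = -3*(-22) + 20 = 66 + 20 = 86)
G + Z = 86 - 1355 = -1269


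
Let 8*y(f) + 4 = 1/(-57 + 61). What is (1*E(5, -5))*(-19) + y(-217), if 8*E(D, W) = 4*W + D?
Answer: 1125/32 ≈ 35.156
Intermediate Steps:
y(f) = -15/32 (y(f) = -1/2 + 1/(8*(-57 + 61)) = -1/2 + (1/8)/4 = -1/2 + (1/8)*(1/4) = -1/2 + 1/32 = -15/32)
E(D, W) = W/2 + D/8 (E(D, W) = (4*W + D)/8 = (D + 4*W)/8 = W/2 + D/8)
(1*E(5, -5))*(-19) + y(-217) = (1*((1/2)*(-5) + (1/8)*5))*(-19) - 15/32 = (1*(-5/2 + 5/8))*(-19) - 15/32 = (1*(-15/8))*(-19) - 15/32 = -15/8*(-19) - 15/32 = 285/8 - 15/32 = 1125/32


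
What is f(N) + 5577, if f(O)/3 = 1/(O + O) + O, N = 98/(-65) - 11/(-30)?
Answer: 12894215/2314 ≈ 5572.3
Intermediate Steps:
N = -89/78 (N = 98*(-1/65) - 11*(-1/30) = -98/65 + 11/30 = -89/78 ≈ -1.1410)
f(O) = 3*O + 3/(2*O) (f(O) = 3*(1/(O + O) + O) = 3*(1/(2*O) + O) = 3*(O + 1/(2*O)) = 3*O + 3/(2*O))
f(N) + 5577 = (3*(-89/78) + 3/(2*(-89/78))) + 5577 = (-89/26 + (3/2)*(-78/89)) + 5577 = (-89/26 - 117/89) + 5577 = -10963/2314 + 5577 = 12894215/2314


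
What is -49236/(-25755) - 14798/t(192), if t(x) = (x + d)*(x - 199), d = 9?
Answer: 21447502/1725585 ≈ 12.429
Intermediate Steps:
t(x) = (-199 + x)*(9 + x) (t(x) = (x + 9)*(x - 199) = (9 + x)*(-199 + x) = (-199 + x)*(9 + x))
-49236/(-25755) - 14798/t(192) = -49236/(-25755) - 14798/(-1791 + 192² - 190*192) = -49236*(-1/25755) - 14798/(-1791 + 36864 - 36480) = 16412/8585 - 14798/(-1407) = 16412/8585 - 14798*(-1/1407) = 16412/8585 + 2114/201 = 21447502/1725585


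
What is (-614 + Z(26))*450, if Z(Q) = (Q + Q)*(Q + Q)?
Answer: 940500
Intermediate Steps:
Z(Q) = 4*Q**2 (Z(Q) = (2*Q)*(2*Q) = 4*Q**2)
(-614 + Z(26))*450 = (-614 + 4*26**2)*450 = (-614 + 4*676)*450 = (-614 + 2704)*450 = 2090*450 = 940500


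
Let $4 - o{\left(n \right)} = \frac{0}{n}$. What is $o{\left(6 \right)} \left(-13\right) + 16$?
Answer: $-36$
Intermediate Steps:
$o{\left(n \right)} = 4$ ($o{\left(n \right)} = 4 - \frac{0}{n} = 4 - 0 = 4 + 0 = 4$)
$o{\left(6 \right)} \left(-13\right) + 16 = 4 \left(-13\right) + 16 = -52 + 16 = -36$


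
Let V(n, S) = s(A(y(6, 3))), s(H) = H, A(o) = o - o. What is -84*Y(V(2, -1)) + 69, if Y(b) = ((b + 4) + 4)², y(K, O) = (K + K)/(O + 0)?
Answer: -5307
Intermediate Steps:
y(K, O) = 2*K/O (y(K, O) = (2*K)/O = 2*K/O)
A(o) = 0
V(n, S) = 0
Y(b) = (8 + b)² (Y(b) = ((4 + b) + 4)² = (8 + b)²)
-84*Y(V(2, -1)) + 69 = -84*(8 + 0)² + 69 = -84*8² + 69 = -84*64 + 69 = -5376 + 69 = -5307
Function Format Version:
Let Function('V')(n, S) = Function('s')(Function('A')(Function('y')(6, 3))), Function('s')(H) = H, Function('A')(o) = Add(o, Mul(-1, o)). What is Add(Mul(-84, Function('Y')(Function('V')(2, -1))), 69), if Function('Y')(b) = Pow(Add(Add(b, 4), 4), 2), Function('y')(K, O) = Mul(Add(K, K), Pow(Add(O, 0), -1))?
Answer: -5307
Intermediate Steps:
Function('y')(K, O) = Mul(2, K, Pow(O, -1)) (Function('y')(K, O) = Mul(Mul(2, K), Pow(O, -1)) = Mul(2, K, Pow(O, -1)))
Function('A')(o) = 0
Function('V')(n, S) = 0
Function('Y')(b) = Pow(Add(8, b), 2) (Function('Y')(b) = Pow(Add(Add(4, b), 4), 2) = Pow(Add(8, b), 2))
Add(Mul(-84, Function('Y')(Function('V')(2, -1))), 69) = Add(Mul(-84, Pow(Add(8, 0), 2)), 69) = Add(Mul(-84, Pow(8, 2)), 69) = Add(Mul(-84, 64), 69) = Add(-5376, 69) = -5307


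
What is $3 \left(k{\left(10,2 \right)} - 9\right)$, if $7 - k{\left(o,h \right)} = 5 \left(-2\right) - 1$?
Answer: $27$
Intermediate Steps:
$k{\left(o,h \right)} = 18$ ($k{\left(o,h \right)} = 7 - \left(5 \left(-2\right) - 1\right) = 7 - \left(-10 - 1\right) = 7 - -11 = 7 + 11 = 18$)
$3 \left(k{\left(10,2 \right)} - 9\right) = 3 \left(18 - 9\right) = 3 \cdot 9 = 27$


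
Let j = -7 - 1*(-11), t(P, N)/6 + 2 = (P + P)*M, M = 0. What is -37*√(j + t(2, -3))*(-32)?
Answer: 2368*I*√2 ≈ 3348.9*I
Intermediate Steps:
t(P, N) = -12 (t(P, N) = -12 + 6*((P + P)*0) = -12 + 6*((2*P)*0) = -12 + 6*0 = -12 + 0 = -12)
j = 4 (j = -7 + 11 = 4)
-37*√(j + t(2, -3))*(-32) = -37*√(4 - 12)*(-32) = -74*I*√2*(-32) = 2368*I*√2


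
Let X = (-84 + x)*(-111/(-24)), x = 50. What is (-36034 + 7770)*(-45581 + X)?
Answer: 1292745898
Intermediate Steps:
X = -629/4 (X = (-84 + 50)*(-111/(-24)) = -(-3774)*(-1)/24 = -34*37/8 = -629/4 ≈ -157.25)
(-36034 + 7770)*(-45581 + X) = (-36034 + 7770)*(-45581 - 629/4) = -28264*(-182953/4) = 1292745898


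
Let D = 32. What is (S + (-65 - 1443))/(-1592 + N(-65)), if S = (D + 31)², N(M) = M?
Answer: -2461/1657 ≈ -1.4852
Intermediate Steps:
S = 3969 (S = (32 + 31)² = 63² = 3969)
(S + (-65 - 1443))/(-1592 + N(-65)) = (3969 + (-65 - 1443))/(-1592 - 65) = (3969 - 1508)/(-1657) = 2461*(-1/1657) = -2461/1657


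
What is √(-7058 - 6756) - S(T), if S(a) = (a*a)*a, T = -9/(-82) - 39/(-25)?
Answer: -40107047967/8615125000 + I*√13814 ≈ -4.6554 + 117.53*I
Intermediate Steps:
T = 3423/2050 (T = -9*(-1/82) - 39*(-1/25) = 9/82 + 39/25 = 3423/2050 ≈ 1.6698)
S(a) = a³ (S(a) = a²*a = a³)
√(-7058 - 6756) - S(T) = √(-7058 - 6756) - (3423/2050)³ = √(-13814) - 1*40107047967/8615125000 = I*√13814 - 40107047967/8615125000 = -40107047967/8615125000 + I*√13814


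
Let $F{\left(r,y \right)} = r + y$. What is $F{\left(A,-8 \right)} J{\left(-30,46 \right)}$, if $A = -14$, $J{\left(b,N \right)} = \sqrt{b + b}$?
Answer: $- 44 i \sqrt{15} \approx - 170.41 i$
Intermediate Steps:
$J{\left(b,N \right)} = \sqrt{2} \sqrt{b}$ ($J{\left(b,N \right)} = \sqrt{2 b} = \sqrt{2} \sqrt{b}$)
$F{\left(A,-8 \right)} J{\left(-30,46 \right)} = \left(-14 - 8\right) \sqrt{2} \sqrt{-30} = - 22 \sqrt{2} i \sqrt{30} = - 22 \cdot 2 i \sqrt{15} = - 44 i \sqrt{15}$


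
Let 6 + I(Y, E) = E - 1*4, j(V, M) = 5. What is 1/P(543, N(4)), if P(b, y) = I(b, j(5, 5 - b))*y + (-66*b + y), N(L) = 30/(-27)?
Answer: -9/322502 ≈ -2.7907e-5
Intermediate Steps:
I(Y, E) = -10 + E (I(Y, E) = -6 + (E - 1*4) = -6 + (E - 4) = -6 + (-4 + E) = -10 + E)
N(L) = -10/9 (N(L) = 30*(-1/27) = -10/9)
P(b, y) = -66*b - 4*y (P(b, y) = (-10 + 5)*y + (-66*b + y) = -5*y + (y - 66*b) = -66*b - 4*y)
1/P(543, N(4)) = 1/(-66*543 - 4*(-10/9)) = 1/(-35838 + 40/9) = 1/(-322502/9) = -9/322502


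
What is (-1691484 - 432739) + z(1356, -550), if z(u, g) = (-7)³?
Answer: -2124566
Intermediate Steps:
z(u, g) = -343
(-1691484 - 432739) + z(1356, -550) = (-1691484 - 432739) - 343 = -2124223 - 343 = -2124566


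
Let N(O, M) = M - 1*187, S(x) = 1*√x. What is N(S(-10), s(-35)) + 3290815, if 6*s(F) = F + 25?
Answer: 9871879/3 ≈ 3.2906e+6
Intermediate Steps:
S(x) = √x
s(F) = 25/6 + F/6 (s(F) = (F + 25)/6 = (25 + F)/6 = 25/6 + F/6)
N(O, M) = -187 + M (N(O, M) = M - 187 = -187 + M)
N(S(-10), s(-35)) + 3290815 = (-187 + (25/6 + (⅙)*(-35))) + 3290815 = (-187 + (25/6 - 35/6)) + 3290815 = (-187 - 5/3) + 3290815 = -566/3 + 3290815 = 9871879/3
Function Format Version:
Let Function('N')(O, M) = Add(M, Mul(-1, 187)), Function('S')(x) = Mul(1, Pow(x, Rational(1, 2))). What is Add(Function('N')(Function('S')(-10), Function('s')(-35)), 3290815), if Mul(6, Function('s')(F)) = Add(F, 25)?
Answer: Rational(9871879, 3) ≈ 3.2906e+6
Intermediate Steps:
Function('S')(x) = Pow(x, Rational(1, 2))
Function('s')(F) = Add(Rational(25, 6), Mul(Rational(1, 6), F)) (Function('s')(F) = Mul(Rational(1, 6), Add(F, 25)) = Mul(Rational(1, 6), Add(25, F)) = Add(Rational(25, 6), Mul(Rational(1, 6), F)))
Function('N')(O, M) = Add(-187, M) (Function('N')(O, M) = Add(M, -187) = Add(-187, M))
Add(Function('N')(Function('S')(-10), Function('s')(-35)), 3290815) = Add(Add(-187, Add(Rational(25, 6), Mul(Rational(1, 6), -35))), 3290815) = Add(Add(-187, Add(Rational(25, 6), Rational(-35, 6))), 3290815) = Add(Add(-187, Rational(-5, 3)), 3290815) = Add(Rational(-566, 3), 3290815) = Rational(9871879, 3)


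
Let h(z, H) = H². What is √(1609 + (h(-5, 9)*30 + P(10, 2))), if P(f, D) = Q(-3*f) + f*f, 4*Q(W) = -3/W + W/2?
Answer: 3*√183790/20 ≈ 64.306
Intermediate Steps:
Q(W) = -3/(4*W) + W/8 (Q(W) = (-3/W + W/2)/4 = (W/2 - 3/W)/4 = -3/(4*W) + W/8)
P(f, D) = f² - (-6 + 9*f²)/(24*f) (P(f, D) = (-6 + (-3*f)²)/(8*((-3*f))) + f*f = (-1/(3*f))*(-6 + 9*f²)/8 + f² = -(-6 + 9*f²)/(24*f) + f² = f² - (-6 + 9*f²)/(24*f))
√(1609 + (h(-5, 9)*30 + P(10, 2))) = √(1609 + (9²*30 + (10² - 3/8*10 + (¼)/10))) = √(1609 + (81*30 + (100 - 15/4 + (¼)*(⅒)))) = √(1609 + (2430 + (100 - 15/4 + 1/40))) = √(1609 + (2430 + 3851/40)) = √(1609 + 101051/40) = √(165411/40) = 3*√183790/20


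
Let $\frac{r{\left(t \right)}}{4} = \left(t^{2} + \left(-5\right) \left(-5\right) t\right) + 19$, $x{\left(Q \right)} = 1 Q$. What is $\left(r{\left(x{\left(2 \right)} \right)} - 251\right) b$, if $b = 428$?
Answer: $17548$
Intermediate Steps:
$x{\left(Q \right)} = Q$
$r{\left(t \right)} = 76 + 4 t^{2} + 100 t$ ($r{\left(t \right)} = 4 \left(\left(t^{2} + \left(-5\right) \left(-5\right) t\right) + 19\right) = 4 \left(\left(t^{2} + 25 t\right) + 19\right) = 4 \left(19 + t^{2} + 25 t\right) = 76 + 4 t^{2} + 100 t$)
$\left(r{\left(x{\left(2 \right)} \right)} - 251\right) b = \left(\left(76 + 4 \cdot 2^{2} + 100 \cdot 2\right) - 251\right) 428 = \left(\left(76 + 4 \cdot 4 + 200\right) - 251\right) 428 = \left(\left(76 + 16 + 200\right) - 251\right) 428 = \left(292 - 251\right) 428 = 41 \cdot 428 = 17548$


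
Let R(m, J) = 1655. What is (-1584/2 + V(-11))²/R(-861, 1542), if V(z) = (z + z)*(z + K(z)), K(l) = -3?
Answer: 234256/1655 ≈ 141.54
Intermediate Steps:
V(z) = 2*z*(-3 + z) (V(z) = (z + z)*(z - 3) = (2*z)*(-3 + z) = 2*z*(-3 + z))
(-1584/2 + V(-11))²/R(-861, 1542) = (-1584/2 + 2*(-11)*(-3 - 11))²/1655 = (-1584*½ + 2*(-11)*(-14))²*(1/1655) = (-792 + 308)²*(1/1655) = (-484)²*(1/1655) = 234256*(1/1655) = 234256/1655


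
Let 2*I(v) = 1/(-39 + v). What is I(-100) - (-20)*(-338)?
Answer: -1879281/278 ≈ -6760.0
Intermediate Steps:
I(v) = 1/(2*(-39 + v))
I(-100) - (-20)*(-338) = 1/(2*(-39 - 100)) - (-20)*(-338) = (½)/(-139) - 1*6760 = (½)*(-1/139) - 6760 = -1/278 - 6760 = -1879281/278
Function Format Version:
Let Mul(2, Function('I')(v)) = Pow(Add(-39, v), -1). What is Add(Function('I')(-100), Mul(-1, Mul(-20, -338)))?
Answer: Rational(-1879281, 278) ≈ -6760.0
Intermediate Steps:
Function('I')(v) = Mul(Rational(1, 2), Pow(Add(-39, v), -1))
Add(Function('I')(-100), Mul(-1, Mul(-20, -338))) = Add(Mul(Rational(1, 2), Pow(Add(-39, -100), -1)), Mul(-1, Mul(-20, -338))) = Add(Mul(Rational(1, 2), Pow(-139, -1)), Mul(-1, 6760)) = Add(Mul(Rational(1, 2), Rational(-1, 139)), -6760) = Add(Rational(-1, 278), -6760) = Rational(-1879281, 278)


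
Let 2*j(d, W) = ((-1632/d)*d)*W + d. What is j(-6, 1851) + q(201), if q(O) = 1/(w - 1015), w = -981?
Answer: -3014796325/1996 ≈ -1.5104e+6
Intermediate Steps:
j(d, W) = d/2 - 816*W (j(d, W) = (((-1632/d)*d)*W + d)/2 = (-1632*W + d)/2 = (d - 1632*W)/2 = d/2 - 816*W)
q(O) = -1/1996 (q(O) = 1/(-981 - 1015) = 1/(-1996) = -1/1996)
j(-6, 1851) + q(201) = ((½)*(-6) - 816*1851) - 1/1996 = (-3 - 1510416) - 1/1996 = -1510419 - 1/1996 = -3014796325/1996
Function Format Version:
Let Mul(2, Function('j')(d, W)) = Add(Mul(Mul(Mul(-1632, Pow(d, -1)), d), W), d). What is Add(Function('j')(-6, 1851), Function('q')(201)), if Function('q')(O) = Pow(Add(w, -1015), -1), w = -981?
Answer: Rational(-3014796325, 1996) ≈ -1.5104e+6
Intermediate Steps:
Function('j')(d, W) = Add(Mul(Rational(1, 2), d), Mul(-816, W)) (Function('j')(d, W) = Mul(Rational(1, 2), Add(Mul(Mul(Mul(-1632, Pow(d, -1)), d), W), d)) = Mul(Rational(1, 2), Add(Mul(-1632, W), d)) = Mul(Rational(1, 2), Add(d, Mul(-1632, W))) = Add(Mul(Rational(1, 2), d), Mul(-816, W)))
Function('q')(O) = Rational(-1, 1996) (Function('q')(O) = Pow(Add(-981, -1015), -1) = Pow(-1996, -1) = Rational(-1, 1996))
Add(Function('j')(-6, 1851), Function('q')(201)) = Add(Add(Mul(Rational(1, 2), -6), Mul(-816, 1851)), Rational(-1, 1996)) = Add(Add(-3, -1510416), Rational(-1, 1996)) = Add(-1510419, Rational(-1, 1996)) = Rational(-3014796325, 1996)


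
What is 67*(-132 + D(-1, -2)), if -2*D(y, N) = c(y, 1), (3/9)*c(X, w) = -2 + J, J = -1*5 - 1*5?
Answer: -7638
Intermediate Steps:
J = -10 (J = -5 - 5 = -10)
c(X, w) = -36 (c(X, w) = 3*(-2 - 10) = 3*(-12) = -36)
D(y, N) = 18 (D(y, N) = -1/2*(-36) = 18)
67*(-132 + D(-1, -2)) = 67*(-132 + 18) = 67*(-114) = -7638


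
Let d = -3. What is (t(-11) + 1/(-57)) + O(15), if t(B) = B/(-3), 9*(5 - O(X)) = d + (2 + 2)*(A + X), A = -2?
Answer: 548/171 ≈ 3.2047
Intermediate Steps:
O(X) = 56/9 - 4*X/9 (O(X) = 5 - (-3 + (2 + 2)*(-2 + X))/9 = 5 - (-3 + 4*(-2 + X))/9 = 5 - (-3 + (-8 + 4*X))/9 = 5 - (-11 + 4*X)/9 = 5 + (11/9 - 4*X/9) = 56/9 - 4*X/9)
t(B) = -B/3 (t(B) = B*(-1/3) = -B/3)
(t(-11) + 1/(-57)) + O(15) = (-1/3*(-11) + 1/(-57)) + (56/9 - 4/9*15) = (11/3 - 1/57) + (56/9 - 20/3) = 208/57 - 4/9 = 548/171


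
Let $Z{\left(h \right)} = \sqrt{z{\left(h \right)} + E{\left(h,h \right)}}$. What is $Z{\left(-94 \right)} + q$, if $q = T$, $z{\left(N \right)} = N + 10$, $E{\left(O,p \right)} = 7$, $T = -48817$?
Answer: $-48817 + i \sqrt{77} \approx -48817.0 + 8.775 i$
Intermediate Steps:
$z{\left(N \right)} = 10 + N$
$Z{\left(h \right)} = \sqrt{17 + h}$ ($Z{\left(h \right)} = \sqrt{\left(10 + h\right) + 7} = \sqrt{17 + h}$)
$q = -48817$
$Z{\left(-94 \right)} + q = \sqrt{17 - 94} - 48817 = \sqrt{-77} - 48817 = i \sqrt{77} - 48817 = -48817 + i \sqrt{77}$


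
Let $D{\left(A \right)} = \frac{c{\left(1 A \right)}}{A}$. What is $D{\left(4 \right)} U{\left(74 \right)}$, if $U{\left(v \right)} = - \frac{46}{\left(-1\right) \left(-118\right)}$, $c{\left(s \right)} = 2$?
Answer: $- \frac{23}{118} \approx -0.19492$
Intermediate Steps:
$U{\left(v \right)} = - \frac{23}{59}$ ($U{\left(v \right)} = - \frac{46}{118} = \left(-46\right) \frac{1}{118} = - \frac{23}{59}$)
$D{\left(A \right)} = \frac{2}{A}$
$D{\left(4 \right)} U{\left(74 \right)} = \frac{2}{4} \left(- \frac{23}{59}\right) = 2 \cdot \frac{1}{4} \left(- \frac{23}{59}\right) = \frac{1}{2} \left(- \frac{23}{59}\right) = - \frac{23}{118}$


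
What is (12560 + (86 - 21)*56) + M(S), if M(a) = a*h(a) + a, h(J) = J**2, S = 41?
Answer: 85162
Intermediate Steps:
M(a) = a + a**3 (M(a) = a*a**2 + a = a**3 + a = a + a**3)
(12560 + (86 - 21)*56) + M(S) = (12560 + (86 - 21)*56) + (41 + 41**3) = (12560 + 65*56) + (41 + 68921) = (12560 + 3640) + 68962 = 16200 + 68962 = 85162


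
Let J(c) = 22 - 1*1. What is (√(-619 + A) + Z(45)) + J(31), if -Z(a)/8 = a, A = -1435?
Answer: -339 + I*√2054 ≈ -339.0 + 45.321*I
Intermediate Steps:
Z(a) = -8*a
J(c) = 21 (J(c) = 22 - 1 = 21)
(√(-619 + A) + Z(45)) + J(31) = (√(-619 - 1435) - 8*45) + 21 = (√(-2054) - 360) + 21 = (I*√2054 - 360) + 21 = (-360 + I*√2054) + 21 = -339 + I*√2054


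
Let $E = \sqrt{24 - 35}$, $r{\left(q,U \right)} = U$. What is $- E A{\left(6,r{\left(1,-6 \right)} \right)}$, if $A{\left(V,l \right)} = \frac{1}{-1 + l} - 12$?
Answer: $\frac{85 i \sqrt{11}}{7} \approx 40.273 i$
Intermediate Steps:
$E = i \sqrt{11}$ ($E = \sqrt{-11} = i \sqrt{11} \approx 3.3166 i$)
$A{\left(V,l \right)} = -12 + \frac{1}{-1 + l}$ ($A{\left(V,l \right)} = \frac{1}{-1 + l} - 12 = -12 + \frac{1}{-1 + l}$)
$- E A{\left(6,r{\left(1,-6 \right)} \right)} = - i \sqrt{11} \frac{13 - -72}{-1 - 6} = - i \sqrt{11} \frac{13 + 72}{-7} = - i \sqrt{11} \left(\left(- \frac{1}{7}\right) 85\right) = - \frac{i \sqrt{11} \left(-85\right)}{7} = - \frac{\left(-85\right) i \sqrt{11}}{7} = \frac{85 i \sqrt{11}}{7}$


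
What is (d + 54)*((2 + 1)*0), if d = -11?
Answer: 0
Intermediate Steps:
(d + 54)*((2 + 1)*0) = (-11 + 54)*((2 + 1)*0) = 43*(3*0) = 43*0 = 0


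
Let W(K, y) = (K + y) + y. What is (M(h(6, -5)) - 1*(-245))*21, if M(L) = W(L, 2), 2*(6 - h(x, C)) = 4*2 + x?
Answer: 5208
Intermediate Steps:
W(K, y) = K + 2*y
h(x, C) = 2 - x/2 (h(x, C) = 6 - (4*2 + x)/2 = 6 - (8 + x)/2 = 6 + (-4 - x/2) = 2 - x/2)
M(L) = 4 + L (M(L) = L + 2*2 = L + 4 = 4 + L)
(M(h(6, -5)) - 1*(-245))*21 = ((4 + (2 - ½*6)) - 1*(-245))*21 = ((4 + (2 - 3)) + 245)*21 = ((4 - 1) + 245)*21 = (3 + 245)*21 = 248*21 = 5208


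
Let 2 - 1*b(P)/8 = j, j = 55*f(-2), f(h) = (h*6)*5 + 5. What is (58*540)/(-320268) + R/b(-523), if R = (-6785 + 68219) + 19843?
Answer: 2105998093/646300824 ≈ 3.2585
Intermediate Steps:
f(h) = 5 + 30*h (f(h) = (6*h)*5 + 5 = 30*h + 5 = 5 + 30*h)
j = -3025 (j = 55*(5 + 30*(-2)) = 55*(5 - 60) = 55*(-55) = -3025)
b(P) = 24216 (b(P) = 16 - 8*(-3025) = 16 + 24200 = 24216)
R = 81277 (R = 61434 + 19843 = 81277)
(58*540)/(-320268) + R/b(-523) = (58*540)/(-320268) + 81277/24216 = 31320*(-1/320268) + 81277*(1/24216) = -2610/26689 + 81277/24216 = 2105998093/646300824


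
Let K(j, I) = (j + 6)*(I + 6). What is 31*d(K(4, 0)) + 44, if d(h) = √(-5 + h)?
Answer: 44 + 31*√55 ≈ 273.90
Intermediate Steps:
K(j, I) = (6 + I)*(6 + j) (K(j, I) = (6 + j)*(6 + I) = (6 + I)*(6 + j))
31*d(K(4, 0)) + 44 = 31*√(-5 + (36 + 6*0 + 6*4 + 0*4)) + 44 = 31*√(-5 + (36 + 0 + 24 + 0)) + 44 = 31*√(-5 + 60) + 44 = 31*√55 + 44 = 44 + 31*√55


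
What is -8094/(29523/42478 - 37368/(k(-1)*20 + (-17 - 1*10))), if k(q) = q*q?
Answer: -802239508/529174855 ≈ -1.5160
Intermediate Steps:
k(q) = q²
-8094/(29523/42478 - 37368/(k(-1)*20 + (-17 - 1*10))) = -8094/(29523/42478 - 37368/((-1)²*20 + (-17 - 1*10))) = -8094/(29523*(1/42478) - 37368/(1*20 + (-17 - 10))) = -8094/(29523/42478 - 37368/(20 - 27)) = -8094/(29523/42478 - 37368/(-7)) = -8094/(29523/42478 - 37368*(-⅐)) = -8094/(29523/42478 + 37368/7) = -8094/1587524565/297346 = -8094*297346/1587524565 = -802239508/529174855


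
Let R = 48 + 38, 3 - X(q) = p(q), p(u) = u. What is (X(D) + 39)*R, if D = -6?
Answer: 4128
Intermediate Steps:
X(q) = 3 - q
R = 86
(X(D) + 39)*R = ((3 - 1*(-6)) + 39)*86 = ((3 + 6) + 39)*86 = (9 + 39)*86 = 48*86 = 4128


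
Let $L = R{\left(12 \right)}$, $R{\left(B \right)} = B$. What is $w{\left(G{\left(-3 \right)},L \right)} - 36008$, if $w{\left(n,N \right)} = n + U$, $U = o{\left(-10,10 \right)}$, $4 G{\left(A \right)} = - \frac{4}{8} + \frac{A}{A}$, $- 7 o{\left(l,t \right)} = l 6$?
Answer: $- \frac{2015961}{56} \approx -35999.0$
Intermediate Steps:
$o{\left(l,t \right)} = - \frac{6 l}{7}$ ($o{\left(l,t \right)} = - \frac{l 6}{7} = - \frac{6 l}{7}$)
$L = 12$
$G{\left(A \right)} = \frac{1}{8}$ ($G{\left(A \right)} = \frac{- \frac{4}{8} + \frac{A}{A}}{4} = \frac{\left(-4\right) \frac{1}{8} + 1}{4} = \frac{- \frac{1}{2} + 1}{4} = \frac{1}{4} \cdot \frac{1}{2} = \frac{1}{8}$)
$U = \frac{60}{7}$ ($U = \left(- \frac{6}{7}\right) \left(-10\right) = \frac{60}{7} \approx 8.5714$)
$w{\left(n,N \right)} = \frac{60}{7} + n$ ($w{\left(n,N \right)} = n + \frac{60}{7} = \frac{60}{7} + n$)
$w{\left(G{\left(-3 \right)},L \right)} - 36008 = \left(\frac{60}{7} + \frac{1}{8}\right) - 36008 = \frac{487}{56} - 36008 = - \frac{2015961}{56}$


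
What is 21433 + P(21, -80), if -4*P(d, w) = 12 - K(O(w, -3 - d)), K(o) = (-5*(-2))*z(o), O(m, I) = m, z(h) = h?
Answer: 21230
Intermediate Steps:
K(o) = 10*o (K(o) = (-5*(-2))*o = 10*o)
P(d, w) = -3 + 5*w/2 (P(d, w) = -(12 - 10*w)/4 = -3 + 5*w/2)
21433 + P(21, -80) = 21433 + (-3 + (5/2)*(-80)) = 21433 + (-3 - 200) = 21433 - 203 = 21230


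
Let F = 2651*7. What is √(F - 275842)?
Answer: I*√257285 ≈ 507.23*I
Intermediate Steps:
F = 18557
√(F - 275842) = √(18557 - 275842) = √(-257285) = I*√257285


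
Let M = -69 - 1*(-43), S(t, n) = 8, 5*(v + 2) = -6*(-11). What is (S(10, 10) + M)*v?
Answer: -1008/5 ≈ -201.60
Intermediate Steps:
v = 56/5 (v = -2 + (-6*(-11))/5 = -2 + (⅕)*66 = -2 + 66/5 = 56/5 ≈ 11.200)
M = -26 (M = -69 + 43 = -26)
(S(10, 10) + M)*v = (8 - 26)*(56/5) = -18*56/5 = -1008/5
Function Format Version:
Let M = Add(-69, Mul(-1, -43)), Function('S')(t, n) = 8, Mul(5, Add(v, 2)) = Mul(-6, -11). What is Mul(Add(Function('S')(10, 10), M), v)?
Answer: Rational(-1008, 5) ≈ -201.60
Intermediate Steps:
v = Rational(56, 5) (v = Add(-2, Mul(Rational(1, 5), Mul(-6, -11))) = Add(-2, Mul(Rational(1, 5), 66)) = Add(-2, Rational(66, 5)) = Rational(56, 5) ≈ 11.200)
M = -26 (M = Add(-69, 43) = -26)
Mul(Add(Function('S')(10, 10), M), v) = Mul(Add(8, -26), Rational(56, 5)) = Mul(-18, Rational(56, 5)) = Rational(-1008, 5)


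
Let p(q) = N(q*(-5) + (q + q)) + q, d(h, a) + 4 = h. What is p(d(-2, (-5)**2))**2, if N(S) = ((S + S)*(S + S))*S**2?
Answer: 176314330404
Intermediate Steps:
d(h, a) = -4 + h
N(S) = 4*S**4 (N(S) = ((2*S)*(2*S))*S**2 = (4*S**2)*S**2 = 4*S**4)
p(q) = q + 324*q**4 (p(q) = 4*(q*(-5) + (q + q))**4 + q = 4*(-5*q + 2*q)**4 + q = 4*(-3*q)**4 + q = 4*(81*q**4) + q = 324*q**4 + q = q + 324*q**4)
p(d(-2, (-5)**2))**2 = ((-4 - 2) + 324*(-4 - 2)**4)**2 = (-6 + 324*(-6)**4)**2 = (-6 + 324*1296)**2 = (-6 + 419904)**2 = 419898**2 = 176314330404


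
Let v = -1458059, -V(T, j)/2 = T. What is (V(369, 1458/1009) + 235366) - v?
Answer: 1692687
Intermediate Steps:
V(T, j) = -2*T
(V(369, 1458/1009) + 235366) - v = (-2*369 + 235366) - 1*(-1458059) = (-738 + 235366) + 1458059 = 234628 + 1458059 = 1692687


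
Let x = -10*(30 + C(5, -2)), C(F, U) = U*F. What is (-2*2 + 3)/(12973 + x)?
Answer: -1/12773 ≈ -7.8290e-5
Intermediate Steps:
C(F, U) = F*U
x = -200 (x = -10*(30 + 5*(-2)) = -10*(30 - 10) = -10*20 = -200)
(-2*2 + 3)/(12973 + x) = (-2*2 + 3)/(12973 - 200) = (-4 + 3)/12773 = -1*1/12773 = -1/12773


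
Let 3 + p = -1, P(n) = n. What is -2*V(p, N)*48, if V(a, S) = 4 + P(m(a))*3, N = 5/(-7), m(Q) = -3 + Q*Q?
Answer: -4128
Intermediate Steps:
m(Q) = -3 + Q²
N = -5/7 (N = 5*(-⅐) = -5/7 ≈ -0.71429)
p = -4 (p = -3 - 1 = -4)
V(a, S) = -5 + 3*a² (V(a, S) = 4 + (-3 + a²)*3 = 4 + (-9 + 3*a²) = -5 + 3*a²)
-2*V(p, N)*48 = -2*(-5 + 3*(-4)²)*48 = -2*(-5 + 3*16)*48 = -2*(-5 + 48)*48 = -2*43*48 = -86*48 = -4128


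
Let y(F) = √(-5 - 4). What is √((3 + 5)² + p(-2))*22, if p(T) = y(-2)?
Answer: 22*√(64 + 3*I) ≈ 176.05 + 4.1239*I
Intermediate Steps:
y(F) = 3*I (y(F) = √(-9) = 3*I)
p(T) = 3*I
√((3 + 5)² + p(-2))*22 = √((3 + 5)² + 3*I)*22 = √(8² + 3*I)*22 = √(64 + 3*I)*22 = 22*√(64 + 3*I)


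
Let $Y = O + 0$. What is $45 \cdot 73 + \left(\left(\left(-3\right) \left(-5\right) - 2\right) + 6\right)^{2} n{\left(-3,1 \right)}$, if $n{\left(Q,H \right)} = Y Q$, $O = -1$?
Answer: $4368$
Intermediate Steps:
$Y = -1$ ($Y = -1 + 0 = -1$)
$n{\left(Q,H \right)} = - Q$
$45 \cdot 73 + \left(\left(\left(-3\right) \left(-5\right) - 2\right) + 6\right)^{2} n{\left(-3,1 \right)} = 45 \cdot 73 + \left(\left(\left(-3\right) \left(-5\right) - 2\right) + 6\right)^{2} \left(\left(-1\right) \left(-3\right)\right) = 3285 + \left(\left(15 - 2\right) + 6\right)^{2} \cdot 3 = 3285 + \left(13 + 6\right)^{2} \cdot 3 = 3285 + 19^{2} \cdot 3 = 3285 + 361 \cdot 3 = 3285 + 1083 = 4368$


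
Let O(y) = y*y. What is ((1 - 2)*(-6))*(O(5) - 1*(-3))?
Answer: 168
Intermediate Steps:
O(y) = y²
((1 - 2)*(-6))*(O(5) - 1*(-3)) = ((1 - 2)*(-6))*(5² - 1*(-3)) = (-1*(-6))*(25 + 3) = 6*28 = 168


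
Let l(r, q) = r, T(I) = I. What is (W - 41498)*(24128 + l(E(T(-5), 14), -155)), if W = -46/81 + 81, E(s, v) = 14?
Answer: -80992136866/81 ≈ -9.9990e+8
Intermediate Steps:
W = 6515/81 (W = (1/81)*(-46) + 81 = -46/81 + 81 = 6515/81 ≈ 80.432)
(W - 41498)*(24128 + l(E(T(-5), 14), -155)) = (6515/81 - 41498)*(24128 + 14) = -3354823/81*24142 = -80992136866/81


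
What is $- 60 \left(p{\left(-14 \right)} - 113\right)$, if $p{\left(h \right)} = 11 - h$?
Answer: $5280$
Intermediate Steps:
$- 60 \left(p{\left(-14 \right)} - 113\right) = - 60 \left(\left(11 - -14\right) - 113\right) = - 60 \left(\left(11 + 14\right) - 113\right) = - 60 \left(25 - 113\right) = \left(-60\right) \left(-88\right) = 5280$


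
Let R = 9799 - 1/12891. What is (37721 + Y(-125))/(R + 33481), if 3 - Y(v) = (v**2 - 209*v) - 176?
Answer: -49630350/557922479 ≈ -0.088956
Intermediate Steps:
R = 126318908/12891 (R = 9799 - 1*1/12891 = 9799 - 1/12891 = 126318908/12891 ≈ 9799.0)
Y(v) = 179 - v**2 + 209*v (Y(v) = 3 - ((v**2 - 209*v) - 176) = 3 - (-176 + v**2 - 209*v) = 3 + (176 - v**2 + 209*v) = 179 - v**2 + 209*v)
(37721 + Y(-125))/(R + 33481) = (37721 + (179 - 1*(-125)**2 + 209*(-125)))/(126318908/12891 + 33481) = (37721 + (179 - 1*15625 - 26125))/(557922479/12891) = (37721 + (179 - 15625 - 26125))*(12891/557922479) = (37721 - 41571)*(12891/557922479) = -3850*12891/557922479 = -49630350/557922479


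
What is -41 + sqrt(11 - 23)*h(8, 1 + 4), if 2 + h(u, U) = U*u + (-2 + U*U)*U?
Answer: -41 + 306*I*sqrt(3) ≈ -41.0 + 530.01*I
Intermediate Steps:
h(u, U) = -2 + U*u + U*(-2 + U**2) (h(u, U) = -2 + (U*u + (-2 + U*U)*U) = -2 + (U*u + (-2 + U**2)*U) = -2 + (U*u + U*(-2 + U**2)) = -2 + U*u + U*(-2 + U**2))
-41 + sqrt(11 - 23)*h(8, 1 + 4) = -41 + sqrt(11 - 23)*(-2 + (1 + 4)**3 - 2*(1 + 4) + (1 + 4)*8) = -41 + sqrt(-12)*(-2 + 5**3 - 2*5 + 5*8) = -41 + (2*I*sqrt(3))*(-2 + 125 - 10 + 40) = -41 + (2*I*sqrt(3))*153 = -41 + 306*I*sqrt(3)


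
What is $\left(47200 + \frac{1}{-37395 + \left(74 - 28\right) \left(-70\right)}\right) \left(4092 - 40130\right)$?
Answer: $- \frac{69085855027962}{40615} \approx -1.701 \cdot 10^{9}$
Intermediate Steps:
$\left(47200 + \frac{1}{-37395 + \left(74 - 28\right) \left(-70\right)}\right) \left(4092 - 40130\right) = \left(47200 + \frac{1}{-37395 + 46 \left(-70\right)}\right) \left(-36038\right) = \left(47200 + \frac{1}{-37395 - 3220}\right) \left(-36038\right) = \left(47200 + \frac{1}{-40615}\right) \left(-36038\right) = \left(47200 - \frac{1}{40615}\right) \left(-36038\right) = \frac{1917027999}{40615} \left(-36038\right) = - \frac{69085855027962}{40615}$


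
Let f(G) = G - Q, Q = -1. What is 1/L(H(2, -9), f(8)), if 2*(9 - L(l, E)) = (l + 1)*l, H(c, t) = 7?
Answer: -1/19 ≈ -0.052632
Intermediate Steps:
f(G) = 1 + G (f(G) = G - 1*(-1) = G + 1 = 1 + G)
L(l, E) = 9 - l*(1 + l)/2 (L(l, E) = 9 - (l + 1)*l/2 = 9 - (1 + l)*l/2 = 9 - l*(1 + l)/2)
1/L(H(2, -9), f(8)) = 1/(9 - ½*7 - ½*7²) = 1/(9 - 7/2 - ½*49) = 1/(9 - 7/2 - 49/2) = 1/(-19) = -1/19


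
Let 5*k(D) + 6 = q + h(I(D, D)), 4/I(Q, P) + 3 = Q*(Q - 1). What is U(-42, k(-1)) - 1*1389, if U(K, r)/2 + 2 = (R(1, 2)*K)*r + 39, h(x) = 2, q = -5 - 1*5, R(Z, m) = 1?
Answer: -5399/5 ≈ -1079.8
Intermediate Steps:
I(Q, P) = 4/(-3 + Q*(-1 + Q)) (I(Q, P) = 4/(-3 + Q*(Q - 1)) = 4/(-3 + Q*(-1 + Q)))
q = -10 (q = -5 - 5 = -10)
k(D) = -14/5 (k(D) = -6/5 + (-10 + 2)/5 = -6/5 + (⅕)*(-8) = -6/5 - 8/5 = -14/5)
U(K, r) = 74 + 2*K*r (U(K, r) = -4 + 2*((1*K)*r + 39) = -4 + 2*(K*r + 39) = -4 + 2*(39 + K*r) = -4 + (78 + 2*K*r) = 74 + 2*K*r)
U(-42, k(-1)) - 1*1389 = (74 + 2*(-42)*(-14/5)) - 1*1389 = (74 + 1176/5) - 1389 = 1546/5 - 1389 = -5399/5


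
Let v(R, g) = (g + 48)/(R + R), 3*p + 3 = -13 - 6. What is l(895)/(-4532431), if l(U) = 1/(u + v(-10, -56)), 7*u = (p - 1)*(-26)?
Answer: -105/14920762852 ≈ -7.0372e-9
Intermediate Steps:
p = -22/3 (p = -1 + (-13 - 6)/3 = -1 + (1/3)*(-19) = -1 - 19/3 = -22/3 ≈ -7.3333)
v(R, g) = (48 + g)/(2*R) (v(R, g) = (48 + g)/((2*R)) = (48 + g)*(1/(2*R)) = (48 + g)/(2*R))
u = 650/21 (u = ((-22/3 - 1)*(-26))/7 = (-25/3*(-26))/7 = (1/7)*(650/3) = 650/21 ≈ 30.952)
l(U) = 105/3292 (l(U) = 1/(650/21 + (1/2)*(48 - 56)/(-10)) = 1/(650/21 + (1/2)*(-1/10)*(-8)) = 1/(650/21 + 2/5) = 1/(3292/105) = 105/3292)
l(895)/(-4532431) = (105/3292)/(-4532431) = (105/3292)*(-1/4532431) = -105/14920762852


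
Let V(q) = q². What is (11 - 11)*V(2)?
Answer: 0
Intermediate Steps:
(11 - 11)*V(2) = (11 - 11)*2² = 0*4 = 0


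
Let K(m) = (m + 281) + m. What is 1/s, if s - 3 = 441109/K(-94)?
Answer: 93/441388 ≈ 0.00021070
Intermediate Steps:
K(m) = 281 + 2*m (K(m) = (281 + m) + m = 281 + 2*m)
s = 441388/93 (s = 3 + 441109/(281 + 2*(-94)) = 3 + 441109/(281 - 188) = 3 + 441109/93 = 441388/93 ≈ 4746.1)
1/s = 1/(441388/93) = 93/441388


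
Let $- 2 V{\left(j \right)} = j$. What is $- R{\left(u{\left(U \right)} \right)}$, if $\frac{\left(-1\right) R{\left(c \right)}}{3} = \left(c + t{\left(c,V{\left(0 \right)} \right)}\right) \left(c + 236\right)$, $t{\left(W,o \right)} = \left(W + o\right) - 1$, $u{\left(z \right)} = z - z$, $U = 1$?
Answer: $-708$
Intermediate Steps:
$V{\left(j \right)} = - \frac{j}{2}$
$u{\left(z \right)} = 0$
$t{\left(W,o \right)} = -1 + W + o$
$R{\left(c \right)} = - 3 \left(-1 + 2 c\right) \left(236 + c\right)$ ($R{\left(c \right)} = - 3 \left(c - \left(1 - c\right)\right) \left(c + 236\right) = - 3 \left(c + \left(-1 + c + 0\right)\right) \left(236 + c\right) = - 3 \left(c + \left(-1 + c\right)\right) \left(236 + c\right) = - 3 \left(-1 + 2 c\right) \left(236 + c\right)$)
$- R{\left(u{\left(U \right)} \right)} = - (708 - 0 - 6 \cdot 0^{2}) = - (708 + 0 - 0) = - (708 + 0 + 0) = \left(-1\right) 708 = -708$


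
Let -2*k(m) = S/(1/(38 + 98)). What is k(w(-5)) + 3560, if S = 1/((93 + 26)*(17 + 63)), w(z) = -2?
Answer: 498399/140 ≈ 3560.0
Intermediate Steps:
S = 1/9520 (S = 1/(119*80) = 1/9520 ≈ 0.00010504)
k(m) = -1/140 (k(m) = -1/(19040*(1/(38 + 98))) = -1/(19040*(1/136)) = -1/(19040*1/136) = -136/19040 = -½*1/70 = -1/140)
k(w(-5)) + 3560 = -1/140 + 3560 = 498399/140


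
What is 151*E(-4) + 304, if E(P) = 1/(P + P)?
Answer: 2281/8 ≈ 285.13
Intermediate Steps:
E(P) = 1/(2*P)
151*E(-4) + 304 = 151*((½)/(-4)) + 304 = 151*((½)*(-¼)) + 304 = 151*(-⅛) + 304 = -151/8 + 304 = 2281/8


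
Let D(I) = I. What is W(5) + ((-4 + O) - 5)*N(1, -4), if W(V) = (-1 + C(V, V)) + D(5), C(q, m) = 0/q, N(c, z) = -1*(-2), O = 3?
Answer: -8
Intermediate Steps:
N(c, z) = 2
C(q, m) = 0
W(V) = 4 (W(V) = (-1 + 0) + 5 = -1 + 5 = 4)
W(5) + ((-4 + O) - 5)*N(1, -4) = 4 + ((-4 + 3) - 5)*2 = 4 + (-1 - 5)*2 = 4 - 6*2 = 4 - 12 = -8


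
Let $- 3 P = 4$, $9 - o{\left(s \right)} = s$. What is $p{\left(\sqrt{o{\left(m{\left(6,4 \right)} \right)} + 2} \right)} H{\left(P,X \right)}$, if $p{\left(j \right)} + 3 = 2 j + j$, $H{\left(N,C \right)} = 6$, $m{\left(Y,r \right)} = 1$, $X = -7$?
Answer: $-18 + 18 \sqrt{10} \approx 38.921$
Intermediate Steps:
$o{\left(s \right)} = 9 - s$
$P = - \frac{4}{3}$ ($P = \left(- \frac{1}{3}\right) 4 = - \frac{4}{3} \approx -1.3333$)
$p{\left(j \right)} = -3 + 3 j$ ($p{\left(j \right)} = -3 + \left(2 j + j\right) = -3 + 3 j$)
$p{\left(\sqrt{o{\left(m{\left(6,4 \right)} \right)} + 2} \right)} H{\left(P,X \right)} = \left(-3 + 3 \sqrt{\left(9 - 1\right) + 2}\right) 6 = \left(-3 + 3 \sqrt{8 + 2}\right) 6 = \left(-3 + 3 \sqrt{10}\right) 6 = -18 + 18 \sqrt{10}$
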